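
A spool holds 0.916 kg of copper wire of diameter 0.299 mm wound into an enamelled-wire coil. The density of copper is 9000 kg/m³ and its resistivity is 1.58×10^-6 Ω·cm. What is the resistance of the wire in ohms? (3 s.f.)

326 Ω

ρ = 1.58×10^-6 Ω·cm = 1.58×10^-8 Ω·m
A = π(d/2)² = π(1.4950e-04 m)² = 7.0215e-08 m²
L = m/(density·A) = 0.916/(9000×7.0215e-08) = 1450 m
R = ρL/A = (1.58×10^-8)(1450)/(7.0215e-08) = 326 Ω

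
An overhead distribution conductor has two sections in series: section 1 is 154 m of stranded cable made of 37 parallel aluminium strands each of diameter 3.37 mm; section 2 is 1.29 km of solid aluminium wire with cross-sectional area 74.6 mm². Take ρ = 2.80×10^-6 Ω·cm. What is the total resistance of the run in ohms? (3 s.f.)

0.497 Ω

ρ = 2.80×10^-6 Ω·cm = 2.80×10^-8 Ω·m
Section 1: A_strand = π(1.6850e-03)² = 8.920e-06 m²; R₁ = ρL/(N·A_s) = (2.80×10^-8)(154)/(37×8.920e-06) = 0.01307 Ω
Section 2: A = 74.6 mm² = 7.460e-05 m²
R₂ = (2.80×10^-8)(1290)/(7.460e-05) = 0.4842 Ω
R = R₁ + R₂ = 0.497 Ω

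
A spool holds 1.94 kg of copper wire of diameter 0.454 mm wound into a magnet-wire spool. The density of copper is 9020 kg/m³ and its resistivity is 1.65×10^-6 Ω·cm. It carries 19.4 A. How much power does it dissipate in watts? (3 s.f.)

51000 W

ρ = 1.65×10^-6 Ω·cm = 1.65×10^-8 Ω·m
A = π(d/2)² = π(2.2700e-04 m)² = 1.6188e-07 m²
L = m/(density·A) = 1.94/(9020×1.6188e-07) = 1329 m
R = ρL/A = (1.65×10^-8)(1329)/(1.6188e-07) = 135.4 Ω
P = I²R = (19.4)² × 135.4 = 51000 W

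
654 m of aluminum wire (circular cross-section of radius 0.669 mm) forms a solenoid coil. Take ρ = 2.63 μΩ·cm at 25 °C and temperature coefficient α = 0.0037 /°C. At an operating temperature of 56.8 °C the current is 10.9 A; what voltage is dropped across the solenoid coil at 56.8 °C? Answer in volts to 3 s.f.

ρ = 2.63 μΩ·cm = 2.63×10^-8 Ω·m
A = πr² = π(6.6900e-04 m)² = 1.406e-06 m²
R₍25₎ = ρL/A = (2.63×10^-8)(654)/(1.406e-06) = 12.23 Ω
R₍56.8₎ = R₍25₎(1 + αΔT) = 12.23 × (1 + 0.0037×31.8) = 13.67 Ω
V = IR = 10.9 × 13.67 = 149 V

149 V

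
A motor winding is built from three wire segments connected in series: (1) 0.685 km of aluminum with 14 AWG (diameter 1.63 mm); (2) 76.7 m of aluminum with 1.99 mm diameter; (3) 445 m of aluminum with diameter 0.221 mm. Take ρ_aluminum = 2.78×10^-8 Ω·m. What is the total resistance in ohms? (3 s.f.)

Seg 1: A = π(1.63/2 mm)² = π(8.1500e-04 m)² = 2.087e-06 m²
R_1 = (2.78×10^-8)(685)/(2.087e-06) = 9.126 Ω
Seg 2: A = π(d/2)² = π(9.9500e-04 m)² = 3.110e-06 m²
R_2 = (2.78×10^-8)(76.7)/(3.110e-06) = 0.6856 Ω
Seg 3: A = π(d/2)² = π(1.1050e-04 m)² = 3.836e-08 m²
R_3 = (2.78×10^-8)(445)/(3.836e-08) = 322.5 Ω
R_total = R_1 + R_2 + R_3 = 332 Ω

332 Ω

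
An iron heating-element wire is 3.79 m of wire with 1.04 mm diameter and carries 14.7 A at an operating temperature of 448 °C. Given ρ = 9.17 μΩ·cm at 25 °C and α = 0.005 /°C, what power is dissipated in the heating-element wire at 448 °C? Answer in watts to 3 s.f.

275 W

ρ = 9.17 μΩ·cm = 9.17×10^-8 Ω·m
A = π(d/2)² = π(5.2000e-04 m)² = 8.495e-07 m²
R₍25₎ = ρL/A = (9.17×10^-8)(3.79)/(8.495e-07) = 0.4091 Ω
R₍448₎ = R₍25₎(1 + αΔT) = 0.4091 × (1 + 0.005×423) = 1.274 Ω
P = I²R = (14.7)² × 1.274 = 275 W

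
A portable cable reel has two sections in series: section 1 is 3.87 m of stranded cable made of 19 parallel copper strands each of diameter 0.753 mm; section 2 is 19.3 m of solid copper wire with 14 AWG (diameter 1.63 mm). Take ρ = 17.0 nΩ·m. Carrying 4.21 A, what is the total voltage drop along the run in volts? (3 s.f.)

0.695 V

ρ = 17.0 nΩ·m = 1.70×10^-8 Ω·m
Section 1: A_strand = π(3.7650e-04)² = 4.453e-07 m²; R₁ = ρL/(N·A_s) = (1.70×10^-8)(3.87)/(19×4.453e-07) = 0.007775 Ω
Section 2: A = π(1.63/2 mm)² = π(8.1500e-04 m)² = 2.087e-06 m²
R₂ = (1.70×10^-8)(19.3)/(2.087e-06) = 0.1572 Ω
R = R₁ + R₂ = 0.165 Ω
V = IR = 4.21 × 0.165 = 0.695 V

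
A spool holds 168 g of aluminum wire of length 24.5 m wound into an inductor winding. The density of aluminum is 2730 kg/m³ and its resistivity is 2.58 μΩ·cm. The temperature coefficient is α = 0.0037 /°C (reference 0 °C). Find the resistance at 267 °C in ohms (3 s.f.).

ρ = 2.58 μΩ·cm = 2.58×10^-8 Ω·m
A = m/(density·L) = 0.168/(2730×24.5) = 2.5118e-06 m²
R = ρL/A = (2.58×10^-8)(24.5)/(2.5118e-06) = 0.2517 Ω
R(267 °C) = 0.2517 × (1 + 0.0037×267) = 0.500 Ω

0.500 Ω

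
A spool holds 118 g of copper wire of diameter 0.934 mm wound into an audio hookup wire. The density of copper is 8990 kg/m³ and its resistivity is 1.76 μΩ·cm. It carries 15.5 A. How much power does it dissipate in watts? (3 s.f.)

118 W

ρ = 1.76 μΩ·cm = 1.76×10^-8 Ω·m
A = π(d/2)² = π(4.6700e-04 m)² = 6.8515e-07 m²
L = m/(density·A) = 0.118/(8990×6.8515e-07) = 19.16 m
R = ρL/A = (1.76×10^-8)(19.16)/(6.8515e-07) = 0.4921 Ω
P = I²R = (15.5)² × 0.4921 = 118 W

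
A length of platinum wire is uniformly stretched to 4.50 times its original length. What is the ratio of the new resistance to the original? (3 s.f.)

20.2

Volume constant ⇒ A' = A/k with k = 4.5. R' = ρ(kL)/(A/k) = k²R.
Factor = 20.2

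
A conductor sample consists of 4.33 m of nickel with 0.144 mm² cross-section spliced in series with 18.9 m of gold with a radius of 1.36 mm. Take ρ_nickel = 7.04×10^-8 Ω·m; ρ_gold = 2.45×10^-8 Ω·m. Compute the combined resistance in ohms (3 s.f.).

2.20 Ω

Segment 1: A = 0.144 mm² = 1.440e-07 m²
R₁ = ρL/A = (7.04×10^-8)(4.33)/(1.440e-07) = 2.117 Ω
Segment 2: A = πr² = π(1.3600e-03 m)² = 5.811e-06 m²
R₂ = (2.45×10^-8)(18.9)/(5.811e-06) = 0.07969 Ω
R = R₁ + R₂ = 2.20 Ω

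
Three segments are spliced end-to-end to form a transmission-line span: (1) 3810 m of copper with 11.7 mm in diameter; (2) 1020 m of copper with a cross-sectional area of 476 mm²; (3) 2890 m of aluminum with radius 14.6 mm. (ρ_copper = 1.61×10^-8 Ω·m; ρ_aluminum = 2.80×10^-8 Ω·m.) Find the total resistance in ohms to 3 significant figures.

0.726 Ω

Seg 1: A = π(d/2)² = π(5.8500e-03 m)² = 1.075e-04 m²
R_1 = (1.61×10^-8)(3810)/(1.075e-04) = 0.5705 Ω
Seg 2: A = 476 mm² = 4.760e-04 m²
R_2 = (1.61×10^-8)(1020)/(4.760e-04) = 0.0345 Ω
Seg 3: A = πr² = π(1.4600e-02 m)² = 6.697e-04 m²
R_3 = (2.80×10^-8)(2890)/(6.697e-04) = 0.1208 Ω
R_total = R_1 + R_2 + R_3 = 0.726 Ω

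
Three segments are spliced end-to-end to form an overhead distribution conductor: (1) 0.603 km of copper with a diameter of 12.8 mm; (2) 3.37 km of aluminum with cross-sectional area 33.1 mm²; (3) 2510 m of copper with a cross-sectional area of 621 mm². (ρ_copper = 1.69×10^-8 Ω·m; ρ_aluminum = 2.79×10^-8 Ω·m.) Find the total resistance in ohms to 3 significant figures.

2.99 Ω

Seg 1: A = π(d/2)² = π(6.4000e-03 m)² = 1.287e-04 m²
R_1 = (1.69×10^-8)(603)/(1.287e-04) = 0.07919 Ω
Seg 2: A = 33.1 mm² = 3.310e-05 m²
R_2 = (2.79×10^-8)(3370)/(3.310e-05) = 2.841 Ω
Seg 3: A = 621 mm² = 6.210e-04 m²
R_3 = (1.69×10^-8)(2510)/(6.210e-04) = 0.06831 Ω
R_total = R_1 + R_2 + R_3 = 2.99 Ω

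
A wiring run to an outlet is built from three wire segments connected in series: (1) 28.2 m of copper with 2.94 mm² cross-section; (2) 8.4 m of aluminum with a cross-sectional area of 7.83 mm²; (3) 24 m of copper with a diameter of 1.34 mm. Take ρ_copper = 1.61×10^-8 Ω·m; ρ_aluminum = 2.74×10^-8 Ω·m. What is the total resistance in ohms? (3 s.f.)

Seg 1: A = 2.94 mm² = 2.940e-06 m²
R_1 = (1.61×10^-8)(28.2)/(2.940e-06) = 0.1544 Ω
Seg 2: A = 7.83 mm² = 7.830e-06 m²
R_2 = (2.74×10^-8)(8.4)/(7.830e-06) = 0.02939 Ω
Seg 3: A = π(d/2)² = π(6.7000e-04 m)² = 1.410e-06 m²
R_3 = (1.61×10^-8)(24)/(1.410e-06) = 0.274 Ω
R_total = R_1 + R_2 + R_3 = 0.458 Ω

0.458 Ω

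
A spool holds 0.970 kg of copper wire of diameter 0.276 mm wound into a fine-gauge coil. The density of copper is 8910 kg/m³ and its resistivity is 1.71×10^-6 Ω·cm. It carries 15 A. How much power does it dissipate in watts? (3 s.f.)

ρ = 1.71×10^-6 Ω·cm = 1.71×10^-8 Ω·m
A = π(d/2)² = π(1.3800e-04 m)² = 5.9828e-08 m²
L = m/(density·A) = 0.97/(8910×5.9828e-08) = 1820 m
R = ρL/A = (1.71×10^-8)(1820)/(5.9828e-08) = 520.1 Ω
P = I²R = (15)² × 520.1 = 1.17×10^5 W

1.17×10^5 W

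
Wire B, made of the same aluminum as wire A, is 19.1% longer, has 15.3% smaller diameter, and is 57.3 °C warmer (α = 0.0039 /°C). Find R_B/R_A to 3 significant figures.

2.03

R ∝ ρL/d² with ρ ∝ (1+αΔT), so R_B/R_A = (1 + 19.1/100) × (1 − 15.3/100)⁻² × (1 + 0.0039×57.3)
= 1.191 × 1.394 × 1.224 = 2.03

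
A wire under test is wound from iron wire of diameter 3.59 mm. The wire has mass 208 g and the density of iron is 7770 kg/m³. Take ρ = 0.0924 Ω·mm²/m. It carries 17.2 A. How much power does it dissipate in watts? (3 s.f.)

7.14 W

ρ = 0.0924 Ω·mm²/m = 9.24×10^-8 Ω·m
A = π(d/2)² = π(1.7950e-03 m)² = 1.0122e-05 m²
L = m/(density·A) = 0.208/(7770×1.0122e-05) = 2.645 m
R = ρL/A = (9.24×10^-8)(2.645)/(1.0122e-05) = 0.02414 Ω
P = I²R = (17.2)² × 0.02414 = 7.14 W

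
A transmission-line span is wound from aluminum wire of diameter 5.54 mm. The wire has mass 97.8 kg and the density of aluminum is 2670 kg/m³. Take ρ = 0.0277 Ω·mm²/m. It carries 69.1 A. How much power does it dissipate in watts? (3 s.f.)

8340 W

ρ = 0.0277 Ω·mm²/m = 2.77×10^-8 Ω·m
A = π(d/2)² = π(2.7700e-03 m)² = 2.4105e-05 m²
L = m/(density·A) = 97.8/(2670×2.4105e-05) = 1520 m
R = ρL/A = (2.77×10^-8)(1520)/(2.4105e-05) = 1.746 Ω
P = I²R = (69.1)² × 1.746 = 8340 W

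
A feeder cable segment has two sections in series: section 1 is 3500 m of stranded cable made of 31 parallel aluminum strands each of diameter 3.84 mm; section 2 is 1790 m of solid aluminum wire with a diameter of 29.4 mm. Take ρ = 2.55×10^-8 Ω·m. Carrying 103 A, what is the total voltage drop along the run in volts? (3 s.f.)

32.5 V

Section 1: A_strand = π(1.9200e-03)² = 1.158e-05 m²; R₁ = ρL/(N·A_s) = (2.55×10^-8)(3500)/(31×1.158e-05) = 0.2486 Ω
Section 2: A = π(d/2)² = π(1.4700e-02 m)² = 6.789e-04 m²
R₂ = (2.55×10^-8)(1790)/(6.789e-04) = 0.06724 Ω
R = R₁ + R₂ = 0.3158 Ω
V = IR = 103 × 0.3158 = 32.5 V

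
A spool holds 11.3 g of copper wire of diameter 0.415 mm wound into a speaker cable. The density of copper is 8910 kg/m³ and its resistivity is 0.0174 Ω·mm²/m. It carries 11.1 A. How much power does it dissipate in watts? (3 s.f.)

149 W

ρ = 0.0174 Ω·mm²/m = 1.74×10^-8 Ω·m
A = π(d/2)² = π(2.0750e-04 m)² = 1.3527e-07 m²
L = m/(density·A) = 0.0113/(8910×1.3527e-07) = 9.376 m
R = ρL/A = (1.74×10^-8)(9.376)/(1.3527e-07) = 1.206 Ω
P = I²R = (11.1)² × 1.206 = 149 W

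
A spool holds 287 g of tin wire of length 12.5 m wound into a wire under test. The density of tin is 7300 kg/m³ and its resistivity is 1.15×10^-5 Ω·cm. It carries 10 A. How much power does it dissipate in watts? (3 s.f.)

45.7 W

ρ = 1.15×10^-5 Ω·cm = 1.15×10^-7 Ω·m
A = m/(density·L) = 0.287/(7300×12.5) = 3.1452e-06 m²
R = ρL/A = (1.15×10^-7)(12.5)/(3.1452e-06) = 0.457 Ω
P = I²R = (10)² × 0.457 = 45.7 W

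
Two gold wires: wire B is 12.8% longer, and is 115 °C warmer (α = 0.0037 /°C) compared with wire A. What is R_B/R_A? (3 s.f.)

R ∝ ρL/d² with ρ ∝ (1+αΔT), so R_B/R_A = (1 + 12.8/100) × (1 + 0.0037×115)
= 1.128 × 1.425 = 1.61

1.61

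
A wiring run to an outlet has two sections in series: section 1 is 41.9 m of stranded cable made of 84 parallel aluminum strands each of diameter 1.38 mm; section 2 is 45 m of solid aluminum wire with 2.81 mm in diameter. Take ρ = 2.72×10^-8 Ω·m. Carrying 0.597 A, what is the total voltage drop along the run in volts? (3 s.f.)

0.123 V

Section 1: A_strand = π(6.9000e-04)² = 1.496e-06 m²; R₁ = ρL/(N·A_s) = (2.72×10^-8)(41.9)/(84×1.496e-06) = 0.009071 Ω
Section 2: A = π(d/2)² = π(1.4050e-03 m)² = 6.202e-06 m²
R₂ = (2.72×10^-8)(45)/(6.202e-06) = 0.1974 Ω
R = R₁ + R₂ = 0.2064 Ω
V = IR = 0.597 × 0.2064 = 0.123 V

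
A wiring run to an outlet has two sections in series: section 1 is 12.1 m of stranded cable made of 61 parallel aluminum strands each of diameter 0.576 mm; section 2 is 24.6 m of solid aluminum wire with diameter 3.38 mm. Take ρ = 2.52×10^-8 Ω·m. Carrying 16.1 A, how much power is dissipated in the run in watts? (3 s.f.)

22.9 W

Section 1: A_strand = π(2.8800e-04)² = 2.606e-07 m²; R₁ = ρL/(N·A_s) = (2.52×10^-8)(12.1)/(61×2.606e-07) = 0.01918 Ω
Section 2: A = π(d/2)² = π(1.6900e-03 m)² = 8.973e-06 m²
R₂ = (2.52×10^-8)(24.6)/(8.973e-06) = 0.06909 Ω
R = R₁ + R₂ = 0.08827 Ω
P = I²R = (16.1)² × 0.08827 = 22.9 W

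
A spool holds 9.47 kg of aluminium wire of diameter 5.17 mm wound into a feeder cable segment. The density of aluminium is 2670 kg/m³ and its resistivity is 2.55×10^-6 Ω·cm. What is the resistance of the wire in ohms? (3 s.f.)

0.205 Ω

ρ = 2.55×10^-6 Ω·cm = 2.55×10^-8 Ω·m
A = π(d/2)² = π(2.5850e-03 m)² = 2.0993e-05 m²
L = m/(density·A) = 9.47/(2670×2.0993e-05) = 169 m
R = ρL/A = (2.55×10^-8)(169)/(2.0993e-05) = 0.205 Ω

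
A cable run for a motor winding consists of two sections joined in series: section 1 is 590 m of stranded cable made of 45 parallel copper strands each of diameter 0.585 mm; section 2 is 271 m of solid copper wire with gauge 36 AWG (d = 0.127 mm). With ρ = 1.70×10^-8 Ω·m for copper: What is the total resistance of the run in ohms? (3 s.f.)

Section 1: A_strand = π(2.9250e-04)² = 2.688e-07 m²; R₁ = ρL/(N·A_s) = (1.70×10^-8)(590)/(45×2.688e-07) = 0.8293 Ω
Section 2: A = π(0.127/2 mm)² = π(6.3500e-05 m)² = 1.267e-08 m²
R₂ = (1.70×10^-8)(271)/(1.267e-08) = 363.7 Ω
R = R₁ + R₂ = 365 Ω

365 Ω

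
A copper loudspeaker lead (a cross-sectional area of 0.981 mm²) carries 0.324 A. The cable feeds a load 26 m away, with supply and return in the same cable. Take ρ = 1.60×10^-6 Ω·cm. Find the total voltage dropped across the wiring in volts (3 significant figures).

0.275 V

ρ = 1.60×10^-6 Ω·cm = 1.60×10^-8 Ω·m
A = 0.981 mm² = 9.810e-07 m²
Total conductor length (both ways) L = 2 × 26 = 52 m
R = ρL/A = (1.60×10^-8)(52)/(9.810e-07) = 0.8481 Ω
V = IR = 0.324 × 0.8481 = 0.275 V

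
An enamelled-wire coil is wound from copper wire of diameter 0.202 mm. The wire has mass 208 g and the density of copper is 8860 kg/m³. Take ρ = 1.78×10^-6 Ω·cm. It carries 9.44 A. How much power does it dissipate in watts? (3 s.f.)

36300 W

ρ = 1.78×10^-6 Ω·cm = 1.78×10^-8 Ω·m
A = π(d/2)² = π(1.0100e-04 m)² = 3.2047e-08 m²
L = m/(density·A) = 0.208/(8860×3.2047e-08) = 732.5 m
R = ρL/A = (1.78×10^-8)(732.5)/(3.2047e-08) = 406.9 Ω
P = I²R = (9.44)² × 406.9 = 36300 W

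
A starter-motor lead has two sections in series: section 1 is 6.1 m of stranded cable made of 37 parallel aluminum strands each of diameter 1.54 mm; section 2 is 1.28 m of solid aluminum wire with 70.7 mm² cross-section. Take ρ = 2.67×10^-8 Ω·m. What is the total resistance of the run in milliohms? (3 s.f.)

Section 1: A_strand = π(7.7000e-04)² = 1.863e-06 m²; R₁ = ρL/(N·A_s) = (2.67×10^-8)(6.1)/(37×1.863e-06) = 0.002363 Ω
Section 2: A = 70.7 mm² = 7.070e-05 m²
R₂ = (2.67×10^-8)(1.28)/(7.070e-05) = 4.834×10^-4 Ω
R = R₁ + R₂ = 2.85 mΩ

2.85 mΩ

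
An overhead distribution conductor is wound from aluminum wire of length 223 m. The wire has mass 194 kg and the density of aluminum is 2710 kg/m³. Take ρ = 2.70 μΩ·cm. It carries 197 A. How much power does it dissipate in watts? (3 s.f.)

ρ = 2.70 μΩ·cm = 2.70×10^-8 Ω·m
A = m/(density·L) = 194/(2710×223) = 3.2102e-04 m²
R = ρL/A = (2.70×10^-8)(223)/(3.2102e-04) = 0.01876 Ω
P = I²R = (197)² × 0.01876 = 728 W

728 W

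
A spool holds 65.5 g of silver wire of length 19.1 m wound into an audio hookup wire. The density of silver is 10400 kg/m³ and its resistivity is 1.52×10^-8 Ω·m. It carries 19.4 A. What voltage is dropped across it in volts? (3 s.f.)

A = m/(density·L) = 0.0655/(10400×19.1) = 3.2974e-07 m²
R = ρL/A = (1.52×10^-8)(19.1)/(3.2974e-07) = 0.8804 Ω
V = IR = 19.4 × 0.8804 = 17.1 V

17.1 V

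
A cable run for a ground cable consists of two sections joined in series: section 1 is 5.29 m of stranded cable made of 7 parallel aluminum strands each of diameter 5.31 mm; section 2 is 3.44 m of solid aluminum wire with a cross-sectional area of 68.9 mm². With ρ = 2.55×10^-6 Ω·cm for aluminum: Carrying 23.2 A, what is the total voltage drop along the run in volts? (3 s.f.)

ρ = 2.55×10^-6 Ω·cm = 2.55×10^-8 Ω·m
Section 1: A_strand = π(2.6550e-03)² = 2.215e-05 m²; R₁ = ρL/(N·A_s) = (2.55×10^-8)(5.29)/(7×2.215e-05) = 8.702×10^-4 Ω
Section 2: A = 68.9 mm² = 6.890e-05 m²
R₂ = (2.55×10^-8)(3.44)/(6.890e-05) = 0.001273 Ω
R = R₁ + R₂ = 0.002143 Ω
V = IR = 23.2 × 0.002143 = 0.0497 V

0.0497 V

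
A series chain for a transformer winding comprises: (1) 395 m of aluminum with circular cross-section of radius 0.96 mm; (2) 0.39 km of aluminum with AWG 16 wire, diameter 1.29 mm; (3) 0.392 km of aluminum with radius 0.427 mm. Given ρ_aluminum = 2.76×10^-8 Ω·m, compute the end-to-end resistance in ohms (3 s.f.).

30.9 Ω

Seg 1: A = πr² = π(9.6000e-04 m)² = 2.895e-06 m²
R_1 = (2.76×10^-8)(395)/(2.895e-06) = 3.765 Ω
Seg 2: A = π(1.29/2 mm)² = π(6.4500e-04 m)² = 1.307e-06 m²
R_2 = (2.76×10^-8)(390)/(1.307e-06) = 8.236 Ω
Seg 3: A = πr² = π(4.2700e-04 m)² = 5.728e-07 m²
R_3 = (2.76×10^-8)(392)/(5.728e-07) = 18.89 Ω
R_total = R_1 + R_2 + R_3 = 30.9 Ω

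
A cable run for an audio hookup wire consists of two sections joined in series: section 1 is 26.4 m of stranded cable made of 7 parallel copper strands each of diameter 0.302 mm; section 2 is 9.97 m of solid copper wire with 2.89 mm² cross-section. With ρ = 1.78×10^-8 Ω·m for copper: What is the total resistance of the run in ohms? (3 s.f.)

0.999 Ω

Section 1: A_strand = π(1.5100e-04)² = 7.163e-08 m²; R₁ = ρL/(N·A_s) = (1.78×10^-8)(26.4)/(7×7.163e-08) = 0.9372 Ω
Section 2: A = 2.89 mm² = 2.890e-06 m²
R₂ = (1.78×10^-8)(9.97)/(2.890e-06) = 0.06141 Ω
R = R₁ + R₂ = 0.999 Ω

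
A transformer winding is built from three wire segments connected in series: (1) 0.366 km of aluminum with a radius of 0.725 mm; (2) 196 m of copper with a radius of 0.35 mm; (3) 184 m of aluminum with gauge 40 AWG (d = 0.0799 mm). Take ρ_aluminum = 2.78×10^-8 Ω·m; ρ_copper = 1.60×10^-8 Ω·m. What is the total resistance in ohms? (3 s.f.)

1030 Ω

Seg 1: A = πr² = π(7.2500e-04 m)² = 1.651e-06 m²
R_1 = (2.78×10^-8)(366)/(1.651e-06) = 6.162 Ω
Seg 2: A = πr² = π(3.5000e-04 m)² = 3.848e-07 m²
R_2 = (1.60×10^-8)(196)/(3.848e-07) = 8.149 Ω
Seg 3: A = π(0.0799/2 mm)² = π(3.9950e-05 m)² = 5.014e-09 m²
R_3 = (2.78×10^-8)(184)/(5.014e-09) = 1020 Ω
R_total = R_1 + R_2 + R_3 = 1030 Ω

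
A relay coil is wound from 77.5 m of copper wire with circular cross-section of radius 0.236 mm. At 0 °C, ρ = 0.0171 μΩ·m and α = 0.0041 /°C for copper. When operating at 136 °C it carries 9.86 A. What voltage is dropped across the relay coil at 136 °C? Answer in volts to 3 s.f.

116 V

ρ = 0.0171 μΩ·m = 1.71×10^-8 Ω·m
A = πr² = π(2.3600e-04 m)² = 1.750e-07 m²
R₍0₎ = ρL/A = (1.71×10^-8)(77.5)/(1.750e-07) = 7.574 Ω
R₍136₎ = R₍0₎(1 + αΔT) = 7.574 × (1 + 0.0041×136) = 11.8 Ω
V = IR = 9.86 × 11.8 = 116 V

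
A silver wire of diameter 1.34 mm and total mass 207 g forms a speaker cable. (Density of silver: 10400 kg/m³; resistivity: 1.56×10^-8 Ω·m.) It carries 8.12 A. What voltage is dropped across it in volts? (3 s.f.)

1.27 V

A = π(d/2)² = π(6.7000e-04 m)² = 1.4103e-06 m²
L = m/(density·A) = 0.207/(10400×1.4103e-06) = 14.11 m
R = ρL/A = (1.56×10^-8)(14.11)/(1.4103e-06) = 0.1561 Ω
V = IR = 8.12 × 0.1561 = 1.27 V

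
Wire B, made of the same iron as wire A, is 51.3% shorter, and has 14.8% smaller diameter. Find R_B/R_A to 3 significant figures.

R ∝ L/d², so R_B/R_A = (1 − 51.3/100) × (1 − 14.8/100)⁻²
= 0.487 × 1.378 = 0.671

0.671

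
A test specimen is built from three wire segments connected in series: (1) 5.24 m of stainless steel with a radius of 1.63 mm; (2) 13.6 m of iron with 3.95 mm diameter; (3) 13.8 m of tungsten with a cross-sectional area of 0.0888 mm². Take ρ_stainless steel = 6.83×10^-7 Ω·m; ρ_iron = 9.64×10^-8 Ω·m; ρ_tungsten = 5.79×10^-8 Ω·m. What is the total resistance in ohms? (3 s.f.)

Seg 1: A = πr² = π(1.6300e-03 m)² = 8.347e-06 m²
R_1 = (6.83×10^-7)(5.24)/(8.347e-06) = 0.4288 Ω
Seg 2: A = π(d/2)² = π(1.9750e-03 m)² = 1.225e-05 m²
R_2 = (9.64×10^-8)(13.6)/(1.225e-05) = 0.107 Ω
Seg 3: A = 0.0888 mm² = 8.880e-08 m²
R_3 = (5.79×10^-8)(13.8)/(8.880e-08) = 8.998 Ω
R_total = R_1 + R_2 + R_3 = 9.53 Ω

9.53 Ω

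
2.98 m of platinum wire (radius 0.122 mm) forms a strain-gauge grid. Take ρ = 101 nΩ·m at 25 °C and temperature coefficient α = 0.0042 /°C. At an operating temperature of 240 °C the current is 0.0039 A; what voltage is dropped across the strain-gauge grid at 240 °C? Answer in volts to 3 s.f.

ρ = 101 nΩ·m = 1.01×10^-7 Ω·m
A = πr² = π(1.2200e-04 m)² = 4.676e-08 m²
R₍25₎ = ρL/A = (1.01×10^-7)(2.98)/(4.676e-08) = 6.437 Ω
R₍240₎ = R₍25₎(1 + αΔT) = 6.437 × (1 + 0.0042×215) = 12.25 Ω
V = IR = 0.0039 × 12.25 = 0.0478 V

0.0478 V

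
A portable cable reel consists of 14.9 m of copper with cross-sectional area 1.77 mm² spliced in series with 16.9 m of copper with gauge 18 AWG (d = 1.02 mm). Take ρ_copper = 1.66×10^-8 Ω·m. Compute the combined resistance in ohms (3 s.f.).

Segment 1: A = 1.77 mm² = 1.770e-06 m²
R₁ = ρL/A = (1.66×10^-8)(14.9)/(1.770e-06) = 0.1397 Ω
Segment 2: A = π(1.02/2 mm)² = π(5.1000e-04 m)² = 8.171e-07 m²
R₂ = (1.66×10^-8)(16.9)/(8.171e-07) = 0.3433 Ω
R = R₁ + R₂ = 0.483 Ω

0.483 Ω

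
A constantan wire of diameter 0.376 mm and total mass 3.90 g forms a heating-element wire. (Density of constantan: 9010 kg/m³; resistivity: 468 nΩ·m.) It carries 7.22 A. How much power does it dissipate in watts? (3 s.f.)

857 W

ρ = 468 nΩ·m = 4.68×10^-7 Ω·m
A = π(d/2)² = π(1.8800e-04 m)² = 1.1104e-07 m²
L = m/(density·A) = 0.0039/(9010×1.1104e-07) = 3.898 m
R = ρL/A = (4.68×10^-7)(3.898)/(1.1104e-07) = 16.43 Ω
P = I²R = (7.22)² × 16.43 = 857 W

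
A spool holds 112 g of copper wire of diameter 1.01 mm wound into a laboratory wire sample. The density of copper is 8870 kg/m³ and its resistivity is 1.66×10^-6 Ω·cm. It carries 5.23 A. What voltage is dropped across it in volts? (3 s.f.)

ρ = 1.66×10^-6 Ω·cm = 1.66×10^-8 Ω·m
A = π(d/2)² = π(5.0500e-04 m)² = 8.0118e-07 m²
L = m/(density·A) = 0.112/(8870×8.0118e-07) = 15.76 m
R = ρL/A = (1.66×10^-8)(15.76)/(8.0118e-07) = 0.3265 Ω
V = IR = 5.23 × 0.3265 = 1.71 V

1.71 V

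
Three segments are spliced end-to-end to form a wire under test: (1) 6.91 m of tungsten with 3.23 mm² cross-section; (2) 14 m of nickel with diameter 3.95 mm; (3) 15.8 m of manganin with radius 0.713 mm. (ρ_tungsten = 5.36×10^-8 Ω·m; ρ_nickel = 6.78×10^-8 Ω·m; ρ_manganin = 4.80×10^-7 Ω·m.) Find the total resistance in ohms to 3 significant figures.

Seg 1: A = 3.23 mm² = 3.230e-06 m²
R_1 = (5.36×10^-8)(6.91)/(3.230e-06) = 0.1147 Ω
Seg 2: A = π(d/2)² = π(1.9750e-03 m)² = 1.225e-05 m²
R_2 = (6.78×10^-8)(14)/(1.225e-05) = 0.07746 Ω
Seg 3: A = πr² = π(7.1300e-04 m)² = 1.597e-06 m²
R_3 = (4.80×10^-7)(15.8)/(1.597e-06) = 4.749 Ω
R_total = R_1 + R_2 + R_3 = 4.94 Ω

4.94 Ω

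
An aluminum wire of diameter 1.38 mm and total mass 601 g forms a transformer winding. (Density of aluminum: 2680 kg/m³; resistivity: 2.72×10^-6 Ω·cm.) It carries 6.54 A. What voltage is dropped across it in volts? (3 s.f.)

ρ = 2.72×10^-6 Ω·cm = 2.72×10^-8 Ω·m
A = π(d/2)² = π(6.9000e-04 m)² = 1.4957e-06 m²
L = m/(density·A) = 0.601/(2680×1.4957e-06) = 149.9 m
R = ρL/A = (2.72×10^-8)(149.9)/(1.4957e-06) = 2.727 Ω
V = IR = 6.54 × 2.727 = 17.8 V

17.8 V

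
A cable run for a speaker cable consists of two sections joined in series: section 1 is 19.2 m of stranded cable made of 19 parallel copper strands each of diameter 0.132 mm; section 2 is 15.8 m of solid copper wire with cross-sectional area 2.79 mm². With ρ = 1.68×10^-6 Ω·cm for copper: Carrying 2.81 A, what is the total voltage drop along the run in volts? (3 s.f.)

ρ = 1.68×10^-6 Ω·cm = 1.68×10^-8 Ω·m
Section 1: A_strand = π(6.6000e-05)² = 1.368e-08 m²; R₁ = ρL/(N·A_s) = (1.68×10^-8)(19.2)/(19×1.368e-08) = 1.241 Ω
Section 2: A = 2.79 mm² = 2.790e-06 m²
R₂ = (1.68×10^-8)(15.8)/(2.790e-06) = 0.09514 Ω
R = R₁ + R₂ = 1.336 Ω
V = IR = 2.81 × 1.336 = 3.75 V

3.75 V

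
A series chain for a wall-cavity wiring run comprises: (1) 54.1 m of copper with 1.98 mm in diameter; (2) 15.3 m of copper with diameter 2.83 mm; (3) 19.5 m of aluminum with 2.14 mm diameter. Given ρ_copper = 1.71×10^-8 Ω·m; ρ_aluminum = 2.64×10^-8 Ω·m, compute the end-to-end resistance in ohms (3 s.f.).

Seg 1: A = π(d/2)² = π(9.9000e-04 m)² = 3.079e-06 m²
R_1 = (1.71×10^-8)(54.1)/(3.079e-06) = 0.3005 Ω
Seg 2: A = π(d/2)² = π(1.4150e-03 m)² = 6.290e-06 m²
R_2 = (1.71×10^-8)(15.3)/(6.290e-06) = 0.04159 Ω
Seg 3: A = π(d/2)² = π(1.0700e-03 m)² = 3.597e-06 m²
R_3 = (2.64×10^-8)(19.5)/(3.597e-06) = 0.1431 Ω
R_total = R_1 + R_2 + R_3 = 0.485 Ω

0.485 Ω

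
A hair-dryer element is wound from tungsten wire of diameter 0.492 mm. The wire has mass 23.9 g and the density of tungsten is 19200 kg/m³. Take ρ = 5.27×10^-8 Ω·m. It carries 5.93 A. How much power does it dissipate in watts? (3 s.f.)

A = π(d/2)² = π(2.4600e-04 m)² = 1.9012e-07 m²
L = m/(density·A) = 0.0239/(19200×1.9012e-07) = 6.548 m
R = ρL/A = (5.27×10^-8)(6.548)/(1.9012e-07) = 1.815 Ω
P = I²R = (5.93)² × 1.815 = 63.8 W

63.8 W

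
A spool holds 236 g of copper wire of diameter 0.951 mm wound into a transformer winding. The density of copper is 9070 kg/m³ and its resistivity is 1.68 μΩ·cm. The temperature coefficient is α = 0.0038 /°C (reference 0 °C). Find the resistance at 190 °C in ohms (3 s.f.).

1.49 Ω

ρ = 1.68 μΩ·cm = 1.68×10^-8 Ω·m
A = π(d/2)² = π(4.7550e-04 m)² = 7.1031e-07 m²
L = m/(density·A) = 0.236/(9070×7.1031e-07) = 36.63 m
R = ρL/A = (1.68×10^-8)(36.63)/(7.1031e-07) = 0.8664 Ω
R(190 °C) = 0.8664 × (1 + 0.0038×190) = 1.49 Ω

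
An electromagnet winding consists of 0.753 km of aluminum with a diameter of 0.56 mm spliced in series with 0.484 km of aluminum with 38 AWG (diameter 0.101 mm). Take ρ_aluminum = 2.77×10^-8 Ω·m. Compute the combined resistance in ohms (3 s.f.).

Segment 1: A = π(d/2)² = π(2.8000e-04 m)² = 2.463e-07 m²
R₁ = ρL/A = (2.77×10^-8)(753)/(2.463e-07) = 84.69 Ω
Segment 2: A = π(0.101/2 mm)² = π(5.0500e-05 m)² = 8.012e-09 m²
R₂ = (2.77×10^-8)(484)/(8.012e-09) = 1673 Ω
R = R₁ + R₂ = 1760 Ω

1760 Ω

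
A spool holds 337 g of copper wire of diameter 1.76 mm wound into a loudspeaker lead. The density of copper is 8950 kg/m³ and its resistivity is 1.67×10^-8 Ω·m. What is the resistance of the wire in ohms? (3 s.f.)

0.106 Ω

A = π(d/2)² = π(8.8000e-04 m)² = 2.4328e-06 m²
L = m/(density·A) = 0.337/(8950×2.4328e-06) = 15.48 m
R = ρL/A = (1.67×10^-8)(15.48)/(2.4328e-06) = 0.106 Ω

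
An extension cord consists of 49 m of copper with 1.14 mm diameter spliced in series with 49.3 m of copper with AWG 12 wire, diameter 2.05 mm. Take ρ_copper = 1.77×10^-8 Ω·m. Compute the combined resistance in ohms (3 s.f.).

1.11 Ω

Segment 1: A = π(d/2)² = π(5.7000e-04 m)² = 1.021e-06 m²
R₁ = ρL/A = (1.77×10^-8)(49)/(1.021e-06) = 0.8497 Ω
Segment 2: A = π(2.05/2 mm)² = π(1.0250e-03 m)² = 3.301e-06 m²
R₂ = (1.77×10^-8)(49.3)/(3.301e-06) = 0.2644 Ω
R = R₁ + R₂ = 1.11 Ω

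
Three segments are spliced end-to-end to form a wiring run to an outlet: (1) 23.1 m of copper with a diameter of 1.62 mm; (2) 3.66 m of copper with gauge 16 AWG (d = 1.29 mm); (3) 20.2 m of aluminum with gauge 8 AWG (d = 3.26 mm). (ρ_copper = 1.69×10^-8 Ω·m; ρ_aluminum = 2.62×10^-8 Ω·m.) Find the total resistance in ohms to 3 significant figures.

0.300 Ω

Seg 1: A = π(d/2)² = π(8.1000e-04 m)² = 2.061e-06 m²
R_1 = (1.69×10^-8)(23.1)/(2.061e-06) = 0.1894 Ω
Seg 2: A = π(1.29/2 mm)² = π(6.4500e-04 m)² = 1.307e-06 m²
R_2 = (1.69×10^-8)(3.66)/(1.307e-06) = 0.04733 Ω
Seg 3: A = π(3.26/2 mm)² = π(1.6300e-03 m)² = 8.347e-06 m²
R_3 = (2.62×10^-8)(20.2)/(8.347e-06) = 0.06341 Ω
R_total = R_1 + R_2 + R_3 = 0.300 Ω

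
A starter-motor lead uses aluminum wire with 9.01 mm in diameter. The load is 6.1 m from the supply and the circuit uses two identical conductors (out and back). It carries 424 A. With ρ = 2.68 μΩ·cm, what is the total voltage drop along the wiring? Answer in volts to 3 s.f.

2.17 V

ρ = 2.68 μΩ·cm = 2.68×10^-8 Ω·m
A = π(d/2)² = π(4.5050e-03 m)² = 6.376e-05 m²
Total conductor length (both ways) L = 2 × 6.1 = 12.2 m
R = ρL/A = (2.68×10^-8)(12.2)/(6.376e-05) = 0.005128 Ω
V = IR = 424 × 0.005128 = 2.17 V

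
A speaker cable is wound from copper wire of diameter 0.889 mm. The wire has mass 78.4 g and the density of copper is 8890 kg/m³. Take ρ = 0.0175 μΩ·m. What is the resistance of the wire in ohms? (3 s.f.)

ρ = 0.0175 μΩ·m = 1.75×10^-8 Ω·m
A = π(d/2)² = π(4.4450e-04 m)² = 6.2072e-07 m²
L = m/(density·A) = 0.0784/(8890×6.2072e-07) = 14.21 m
R = ρL/A = (1.75×10^-8)(14.21)/(6.2072e-07) = 0.401 Ω

0.401 Ω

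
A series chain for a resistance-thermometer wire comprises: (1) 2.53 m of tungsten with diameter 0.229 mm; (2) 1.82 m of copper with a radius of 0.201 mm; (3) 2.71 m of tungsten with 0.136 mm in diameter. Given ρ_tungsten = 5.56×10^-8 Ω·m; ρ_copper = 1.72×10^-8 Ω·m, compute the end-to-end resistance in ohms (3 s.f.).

Seg 1: A = π(d/2)² = π(1.1450e-04 m)² = 4.119e-08 m²
R_1 = (5.56×10^-8)(2.53)/(4.119e-08) = 3.415 Ω
Seg 2: A = πr² = π(2.0100e-04 m)² = 1.269e-07 m²
R_2 = (1.72×10^-8)(1.82)/(1.269e-07) = 0.2466 Ω
Seg 3: A = π(d/2)² = π(6.8000e-05 m)² = 1.453e-08 m²
R_3 = (5.56×10^-8)(2.71)/(1.453e-08) = 10.37 Ω
R_total = R_1 + R_2 + R_3 = 14.0 Ω

14.0 Ω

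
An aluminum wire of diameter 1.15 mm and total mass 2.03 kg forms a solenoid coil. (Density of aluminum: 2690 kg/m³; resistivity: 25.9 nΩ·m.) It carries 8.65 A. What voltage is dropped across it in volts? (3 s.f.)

157 V

ρ = 25.9 nΩ·m = 2.59×10^-8 Ω·m
A = π(d/2)² = π(5.7500e-04 m)² = 1.0387e-06 m²
L = m/(density·A) = 2.03/(2690×1.0387e-06) = 726.5 m
R = ρL/A = (2.59×10^-8)(726.5)/(1.0387e-06) = 18.12 Ω
V = IR = 8.65 × 18.12 = 157 V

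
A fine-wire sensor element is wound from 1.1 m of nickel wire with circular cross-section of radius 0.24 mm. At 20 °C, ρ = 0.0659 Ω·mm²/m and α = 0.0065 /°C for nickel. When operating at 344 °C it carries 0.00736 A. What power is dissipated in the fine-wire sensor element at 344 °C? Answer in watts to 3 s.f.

ρ = 0.0659 Ω·mm²/m = 6.59×10^-8 Ω·m
A = πr² = π(2.4000e-04 m)² = 1.810e-07 m²
R₍20₎ = ρL/A = (6.59×10^-8)(1.1)/(1.810e-07) = 0.4006 Ω
R₍344₎ = R₍20₎(1 + αΔT) = 0.4006 × (1 + 0.0065×324) = 1.244 Ω
P = I²R = (0.00736)² × 1.244 = 6.74×10^-5 W

6.74×10^-5 W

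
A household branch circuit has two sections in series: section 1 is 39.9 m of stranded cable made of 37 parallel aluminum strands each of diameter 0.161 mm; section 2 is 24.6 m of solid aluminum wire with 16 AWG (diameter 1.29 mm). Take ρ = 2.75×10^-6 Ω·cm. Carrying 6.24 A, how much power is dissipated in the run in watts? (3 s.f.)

76.9 W

ρ = 2.75×10^-6 Ω·cm = 2.75×10^-8 Ω·m
Section 1: A_strand = π(8.0500e-05)² = 2.036e-08 m²; R₁ = ρL/(N·A_s) = (2.75×10^-8)(39.9)/(37×2.036e-08) = 1.457 Ω
Section 2: A = π(1.29/2 mm)² = π(6.4500e-04 m)² = 1.307e-06 m²
R₂ = (2.75×10^-8)(24.6)/(1.307e-06) = 0.5176 Ω
R = R₁ + R₂ = 1.974 Ω
P = I²R = (6.24)² × 1.974 = 76.9 W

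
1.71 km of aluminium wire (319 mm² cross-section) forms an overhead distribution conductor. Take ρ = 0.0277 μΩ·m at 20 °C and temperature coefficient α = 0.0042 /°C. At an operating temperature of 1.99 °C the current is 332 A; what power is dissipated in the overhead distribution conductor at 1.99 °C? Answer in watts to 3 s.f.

ρ = 0.0277 μΩ·m = 2.77×10^-8 Ω·m
A = 319 mm² = 3.190e-04 m²
R₍20₎ = ρL/A = (2.77×10^-8)(1710)/(3.190e-04) = 0.1485 Ω
R₍1.99₎ = R₍20₎(1 + αΔT) = 0.1485 × (1 + 0.0042×-18) = 0.1373 Ω
P = I²R = (332)² × 0.1373 = 15100 W

15100 W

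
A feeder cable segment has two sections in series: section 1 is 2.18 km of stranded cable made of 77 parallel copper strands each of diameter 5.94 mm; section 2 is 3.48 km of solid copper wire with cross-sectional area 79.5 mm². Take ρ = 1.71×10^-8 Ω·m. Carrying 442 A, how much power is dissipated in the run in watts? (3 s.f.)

1.50×10^5 W

Section 1: A_strand = π(2.9700e-03)² = 2.771e-05 m²; R₁ = ρL/(N·A_s) = (1.71×10^-8)(2180)/(77×2.771e-05) = 0.01747 Ω
Section 2: A = 79.5 mm² = 7.950e-05 m²
R₂ = (1.71×10^-8)(3480)/(7.950e-05) = 0.7485 Ω
R = R₁ + R₂ = 0.766 Ω
P = I²R = (442)² × 0.766 = 1.50×10^5 W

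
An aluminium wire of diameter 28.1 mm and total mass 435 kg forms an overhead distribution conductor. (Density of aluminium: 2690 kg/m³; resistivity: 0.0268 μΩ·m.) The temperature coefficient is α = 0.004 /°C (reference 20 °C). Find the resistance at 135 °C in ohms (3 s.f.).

ρ = 0.0268 μΩ·m = 2.68×10^-8 Ω·m
A = π(d/2)² = π(1.4050e-02 m)² = 6.2016e-04 m²
L = m/(density·A) = 435/(2690×6.2016e-04) = 260.8 m
R = ρL/A = (2.68×10^-8)(260.8)/(6.2016e-04) = 0.01127 Ω
R(135 °C) = 0.01127 × (1 + 0.004×115) = 0.0165 Ω

0.0165 Ω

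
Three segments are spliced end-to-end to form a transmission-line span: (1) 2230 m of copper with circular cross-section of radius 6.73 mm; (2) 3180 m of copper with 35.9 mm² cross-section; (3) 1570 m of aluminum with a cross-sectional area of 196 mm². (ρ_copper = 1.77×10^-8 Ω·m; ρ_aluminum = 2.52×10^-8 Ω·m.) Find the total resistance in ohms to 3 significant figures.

Seg 1: A = πr² = π(6.7300e-03 m)² = 1.423e-04 m²
R_1 = (1.77×10^-8)(2230)/(1.423e-04) = 0.2774 Ω
Seg 2: A = 35.9 mm² = 3.590e-05 m²
R_2 = (1.77×10^-8)(3180)/(3.590e-05) = 1.568 Ω
Seg 3: A = 196 mm² = 1.960e-04 m²
R_3 = (2.52×10^-8)(1570)/(1.960e-04) = 0.2019 Ω
R_total = R_1 + R_2 + R_3 = 2.05 Ω

2.05 Ω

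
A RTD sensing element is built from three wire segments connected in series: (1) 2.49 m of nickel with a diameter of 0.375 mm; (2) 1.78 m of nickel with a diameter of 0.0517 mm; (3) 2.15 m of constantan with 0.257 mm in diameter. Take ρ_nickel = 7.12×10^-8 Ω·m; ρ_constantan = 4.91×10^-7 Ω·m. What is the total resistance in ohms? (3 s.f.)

82.3 Ω

Seg 1: A = π(d/2)² = π(1.8750e-04 m)² = 1.104e-07 m²
R_1 = (7.12×10^-8)(2.49)/(1.104e-07) = 1.605 Ω
Seg 2: A = π(d/2)² = π(2.5850e-05 m)² = 2.099e-09 m²
R_2 = (7.12×10^-8)(1.78)/(2.099e-09) = 60.37 Ω
Seg 3: A = π(d/2)² = π(1.2850e-04 m)² = 5.187e-08 m²
R_3 = (4.91×10^-7)(2.15)/(5.187e-08) = 20.35 Ω
R_total = R_1 + R_2 + R_3 = 82.3 Ω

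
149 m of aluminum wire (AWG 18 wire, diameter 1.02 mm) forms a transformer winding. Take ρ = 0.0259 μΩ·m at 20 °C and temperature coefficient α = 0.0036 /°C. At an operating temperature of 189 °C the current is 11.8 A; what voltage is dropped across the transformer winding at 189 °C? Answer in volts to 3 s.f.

ρ = 0.0259 μΩ·m = 2.59×10^-8 Ω·m
A = π(1.02/2 mm)² = π(5.1000e-04 m)² = 8.171e-07 m²
R₍20₎ = ρL/A = (2.59×10^-8)(149)/(8.171e-07) = 4.723 Ω
R₍189₎ = R₍20₎(1 + αΔT) = 4.723 × (1 + 0.0036×169) = 7.596 Ω
V = IR = 11.8 × 7.596 = 89.6 V

89.6 V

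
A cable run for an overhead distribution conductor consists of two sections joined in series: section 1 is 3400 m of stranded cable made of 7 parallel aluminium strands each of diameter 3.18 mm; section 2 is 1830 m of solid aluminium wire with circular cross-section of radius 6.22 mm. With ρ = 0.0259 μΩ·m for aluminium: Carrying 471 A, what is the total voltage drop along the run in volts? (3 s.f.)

930 V

ρ = 0.0259 μΩ·m = 2.59×10^-8 Ω·m
Section 1: A_strand = π(1.5900e-03)² = 7.942e-06 m²; R₁ = ρL/(N·A_s) = (2.59×10^-8)(3400)/(7×7.942e-06) = 1.584 Ω
Section 2: A = πr² = π(6.2200e-03 m)² = 1.215e-04 m²
R₂ = (2.59×10^-8)(1830)/(1.215e-04) = 0.39 Ω
R = R₁ + R₂ = 1.974 Ω
V = IR = 471 × 1.974 = 930 V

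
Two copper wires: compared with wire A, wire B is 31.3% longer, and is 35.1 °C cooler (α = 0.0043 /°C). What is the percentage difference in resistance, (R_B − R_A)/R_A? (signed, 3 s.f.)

11.5%

R ∝ ρL/d² with ρ ∝ (1+αΔT), so R_B/R_A = (1 + 31.3/100) × (1 − 0.0043×35.1)
= 1.313 × 0.8491 = 1.115
(R_B − R_A)/R_A = 1.115 − 1 = 11.5%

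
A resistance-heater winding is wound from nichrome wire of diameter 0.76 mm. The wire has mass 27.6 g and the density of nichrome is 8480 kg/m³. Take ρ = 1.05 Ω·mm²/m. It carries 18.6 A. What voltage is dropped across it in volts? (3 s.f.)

ρ = 1.05 Ω·mm²/m = 1.05×10^-6 Ω·m
A = π(d/2)² = π(3.8000e-04 m)² = 4.5365e-07 m²
L = m/(density·A) = 0.0276/(8480×4.5365e-07) = 7.175 m
R = ρL/A = (1.05×10^-6)(7.175)/(4.5365e-07) = 16.61 Ω
V = IR = 18.6 × 16.61 = 309 V

309 V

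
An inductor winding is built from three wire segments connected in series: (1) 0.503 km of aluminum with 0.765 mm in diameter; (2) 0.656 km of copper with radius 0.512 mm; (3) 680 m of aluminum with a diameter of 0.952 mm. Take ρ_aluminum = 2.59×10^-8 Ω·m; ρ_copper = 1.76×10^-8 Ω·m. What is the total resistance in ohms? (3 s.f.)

67.1 Ω

Seg 1: A = π(d/2)² = π(3.8250e-04 m)² = 4.596e-07 m²
R_1 = (2.59×10^-8)(503)/(4.596e-07) = 28.34 Ω
Seg 2: A = πr² = π(5.1200e-04 m)² = 8.235e-07 m²
R_2 = (1.76×10^-8)(656)/(8.235e-07) = 14.02 Ω
Seg 3: A = π(d/2)² = π(4.7600e-04 m)² = 7.118e-07 m²
R_3 = (2.59×10^-8)(680)/(7.118e-07) = 24.74 Ω
R_total = R_1 + R_2 + R_3 = 67.1 Ω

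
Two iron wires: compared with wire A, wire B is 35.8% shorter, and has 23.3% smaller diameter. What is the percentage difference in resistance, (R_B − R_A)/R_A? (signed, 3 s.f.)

9.13%

R ∝ L/d², so R_B/R_A = (1 − 35.8/100) × (1 − 23.3/100)⁻²
= 0.642 × 1.7 = 1.091
(R_B − R_A)/R_A = 1.091 − 1 = 9.13%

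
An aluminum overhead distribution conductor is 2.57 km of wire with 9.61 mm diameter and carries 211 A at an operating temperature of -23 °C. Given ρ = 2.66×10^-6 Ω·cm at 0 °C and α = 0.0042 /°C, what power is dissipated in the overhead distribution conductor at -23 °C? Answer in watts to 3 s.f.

ρ = 2.66×10^-6 Ω·cm = 2.66×10^-8 Ω·m
A = π(d/2)² = π(4.8050e-03 m)² = 7.253e-05 m²
R₍0₎ = ρL/A = (2.66×10^-8)(2570)/(7.253e-05) = 0.9425 Ω
R₍-23₎ = R₍0₎(1 + αΔT) = 0.9425 × (1 + 0.0042×-23) = 0.8514 Ω
P = I²R = (211)² × 0.8514 = 37900 W

37900 W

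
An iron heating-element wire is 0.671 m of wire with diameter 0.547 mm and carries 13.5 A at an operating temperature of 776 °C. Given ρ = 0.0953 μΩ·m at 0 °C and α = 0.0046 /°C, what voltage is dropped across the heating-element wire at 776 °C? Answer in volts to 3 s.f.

16.8 V

ρ = 0.0953 μΩ·m = 9.53×10^-8 Ω·m
A = π(d/2)² = π(2.7350e-04 m)² = 2.350e-07 m²
R₍0₎ = ρL/A = (9.53×10^-8)(0.671)/(2.350e-07) = 0.2721 Ω
R₍776₎ = R₍0₎(1 + αΔT) = 0.2721 × (1 + 0.0046×776) = 1.243 Ω
V = IR = 13.5 × 1.243 = 16.8 V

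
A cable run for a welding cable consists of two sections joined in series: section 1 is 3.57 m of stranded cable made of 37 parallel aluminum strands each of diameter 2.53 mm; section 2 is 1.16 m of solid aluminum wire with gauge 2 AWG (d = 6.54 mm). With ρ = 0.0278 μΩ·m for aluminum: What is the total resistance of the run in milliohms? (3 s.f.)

ρ = 0.0278 μΩ·m = 2.78×10^-8 Ω·m
Section 1: A_strand = π(1.2650e-03)² = 5.027e-06 m²; R₁ = ρL/(N·A_s) = (2.78×10^-8)(3.57)/(37×5.027e-06) = 5.336×10^-4 Ω
Section 2: A = π(6.54/2 mm)² = π(3.2700e-03 m)² = 3.359e-05 m²
R₂ = (2.78×10^-8)(1.16)/(3.359e-05) = 9.600×10^-4 Ω
R = R₁ + R₂ = 1.49 mΩ

1.49 mΩ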